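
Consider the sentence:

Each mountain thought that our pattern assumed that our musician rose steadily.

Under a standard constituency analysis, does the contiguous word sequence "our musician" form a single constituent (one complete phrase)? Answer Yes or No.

Yes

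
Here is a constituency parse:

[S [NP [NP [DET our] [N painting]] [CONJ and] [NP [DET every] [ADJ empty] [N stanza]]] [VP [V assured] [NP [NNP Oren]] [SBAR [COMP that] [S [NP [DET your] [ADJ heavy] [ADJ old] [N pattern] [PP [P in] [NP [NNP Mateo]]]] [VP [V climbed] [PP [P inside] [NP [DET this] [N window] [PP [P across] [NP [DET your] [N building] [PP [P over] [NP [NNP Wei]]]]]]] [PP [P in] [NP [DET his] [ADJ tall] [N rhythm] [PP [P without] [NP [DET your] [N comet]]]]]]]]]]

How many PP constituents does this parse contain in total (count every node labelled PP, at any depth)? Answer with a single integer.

The PP constituents are: [PP in Mateo]; [PP inside this window across your building over Wei]; [PP across your building over Wei]; [PP over Wei]; [PP in his tall rhythm without your comet]; [PP without your comet]. Total: 6.

6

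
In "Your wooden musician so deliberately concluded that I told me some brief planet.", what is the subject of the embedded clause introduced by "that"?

I

In the embedded clause introduced by "that" the verb is "told"; the NP preceding it, "I", is the subject.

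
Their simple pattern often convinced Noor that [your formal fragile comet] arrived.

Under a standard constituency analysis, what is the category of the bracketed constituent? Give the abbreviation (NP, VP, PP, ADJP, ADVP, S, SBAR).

NP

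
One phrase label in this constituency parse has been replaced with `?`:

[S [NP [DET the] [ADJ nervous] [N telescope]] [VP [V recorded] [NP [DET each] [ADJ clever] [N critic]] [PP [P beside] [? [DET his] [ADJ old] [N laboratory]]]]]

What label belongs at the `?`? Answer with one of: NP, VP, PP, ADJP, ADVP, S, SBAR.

NP

Looking at what the `?` directly dominates — DET 'his', ADJ 'old', N 'laboratory' — this is a noun phrase (NP).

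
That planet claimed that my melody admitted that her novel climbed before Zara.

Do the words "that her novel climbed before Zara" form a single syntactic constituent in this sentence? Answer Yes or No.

Yes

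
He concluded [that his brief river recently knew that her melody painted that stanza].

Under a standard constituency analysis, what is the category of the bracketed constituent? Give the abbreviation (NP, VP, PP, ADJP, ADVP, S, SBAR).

The span is built around the complementizer "that" — a subordinate clause (SBAR).

SBAR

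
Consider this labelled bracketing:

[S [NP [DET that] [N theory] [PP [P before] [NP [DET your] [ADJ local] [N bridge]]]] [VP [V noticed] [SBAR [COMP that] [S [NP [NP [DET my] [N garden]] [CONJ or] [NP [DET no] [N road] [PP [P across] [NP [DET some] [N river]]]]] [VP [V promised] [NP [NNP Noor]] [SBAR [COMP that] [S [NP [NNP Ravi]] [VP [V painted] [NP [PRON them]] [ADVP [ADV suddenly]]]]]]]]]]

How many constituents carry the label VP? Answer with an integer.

Listing each VP by its span: [VP noticed that my garden or no road across some river promised Noor that Ravi painted them suddenly]; [VP promised Noor that Ravi painted them suddenly]; [VP painted them suddenly] — that makes 3.

3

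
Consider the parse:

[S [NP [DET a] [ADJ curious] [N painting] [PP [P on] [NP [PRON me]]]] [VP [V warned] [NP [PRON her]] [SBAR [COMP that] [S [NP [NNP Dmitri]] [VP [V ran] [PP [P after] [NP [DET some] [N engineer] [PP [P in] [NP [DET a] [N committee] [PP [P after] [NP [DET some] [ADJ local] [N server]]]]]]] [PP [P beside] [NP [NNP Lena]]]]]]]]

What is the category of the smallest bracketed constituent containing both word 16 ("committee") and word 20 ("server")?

NP

The smallest bracket enclosing both words is [NP a committee after some local server], so the label is NP.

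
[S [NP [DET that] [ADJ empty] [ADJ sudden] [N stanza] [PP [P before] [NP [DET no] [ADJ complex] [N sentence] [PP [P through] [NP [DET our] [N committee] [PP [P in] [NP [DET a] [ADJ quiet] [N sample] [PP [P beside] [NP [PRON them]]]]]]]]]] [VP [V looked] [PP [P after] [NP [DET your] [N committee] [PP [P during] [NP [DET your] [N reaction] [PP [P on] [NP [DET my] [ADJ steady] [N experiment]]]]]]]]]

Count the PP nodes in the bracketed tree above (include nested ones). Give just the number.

7

The PP constituents are: [PP before no complex sentence through our committee in a quiet sample beside them]; [PP through our committee in a quiet sample beside them]; [PP in a quiet sample beside them]; [PP beside them]; [PP after your committee during your reaction on my steady experiment]; [PP during your reaction on my steady experiment] …. Total: 7.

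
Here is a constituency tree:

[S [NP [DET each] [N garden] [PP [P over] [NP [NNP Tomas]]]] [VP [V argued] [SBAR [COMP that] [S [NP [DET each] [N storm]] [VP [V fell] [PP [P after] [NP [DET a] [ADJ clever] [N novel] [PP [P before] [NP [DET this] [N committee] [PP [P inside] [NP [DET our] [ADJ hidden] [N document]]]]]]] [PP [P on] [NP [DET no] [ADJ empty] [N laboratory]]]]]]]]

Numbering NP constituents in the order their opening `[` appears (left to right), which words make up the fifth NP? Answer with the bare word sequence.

In left-to-right order the NP constituents are "each garden over Tomas"; "Tomas"; "each storm"; "a clever novel before this committee inside our hidden document"; "this committee inside our hidden document"; "our hidden document"; "no empty laboratory". Number 5 is "this committee inside our hidden document".

this committee inside our hidden document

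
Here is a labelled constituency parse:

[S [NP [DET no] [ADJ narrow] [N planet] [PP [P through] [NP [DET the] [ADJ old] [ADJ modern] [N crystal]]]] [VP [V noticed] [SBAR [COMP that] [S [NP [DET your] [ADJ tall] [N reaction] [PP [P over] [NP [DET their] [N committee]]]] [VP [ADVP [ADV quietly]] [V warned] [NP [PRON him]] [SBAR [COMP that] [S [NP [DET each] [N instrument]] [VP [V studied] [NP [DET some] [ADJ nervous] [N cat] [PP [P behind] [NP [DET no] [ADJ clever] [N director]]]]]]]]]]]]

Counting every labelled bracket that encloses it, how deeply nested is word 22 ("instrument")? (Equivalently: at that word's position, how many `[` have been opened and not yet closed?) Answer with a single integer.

9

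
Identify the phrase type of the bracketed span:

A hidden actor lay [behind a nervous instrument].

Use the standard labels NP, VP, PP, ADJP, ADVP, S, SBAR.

The bracketed span "behind a nervous instrument" is headed by "behind", making it a prepositional phrase (PP).

PP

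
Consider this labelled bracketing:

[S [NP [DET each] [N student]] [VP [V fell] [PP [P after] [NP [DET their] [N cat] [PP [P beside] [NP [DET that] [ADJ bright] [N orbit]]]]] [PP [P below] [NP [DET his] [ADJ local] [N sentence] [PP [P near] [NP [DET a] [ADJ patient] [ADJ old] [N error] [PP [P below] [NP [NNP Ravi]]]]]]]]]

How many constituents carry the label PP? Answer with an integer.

5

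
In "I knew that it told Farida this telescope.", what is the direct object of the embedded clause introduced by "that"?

this telescope

The verb of the embedded clause introduced by "that" is "told"; its direct object is the NP "this telescope".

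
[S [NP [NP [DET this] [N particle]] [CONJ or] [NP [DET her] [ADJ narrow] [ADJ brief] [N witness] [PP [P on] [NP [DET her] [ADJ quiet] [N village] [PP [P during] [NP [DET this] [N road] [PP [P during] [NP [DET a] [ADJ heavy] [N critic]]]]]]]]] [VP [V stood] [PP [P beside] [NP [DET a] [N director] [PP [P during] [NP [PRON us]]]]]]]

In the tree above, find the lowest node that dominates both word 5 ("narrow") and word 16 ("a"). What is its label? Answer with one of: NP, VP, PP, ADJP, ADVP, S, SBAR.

NP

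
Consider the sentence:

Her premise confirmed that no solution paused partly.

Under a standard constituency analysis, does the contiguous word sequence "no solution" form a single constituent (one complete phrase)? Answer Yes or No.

"no solution" is exactly the noun phrase [NP no solution], a complete constituent.

Yes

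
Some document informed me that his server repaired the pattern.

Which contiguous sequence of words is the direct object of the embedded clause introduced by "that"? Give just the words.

the pattern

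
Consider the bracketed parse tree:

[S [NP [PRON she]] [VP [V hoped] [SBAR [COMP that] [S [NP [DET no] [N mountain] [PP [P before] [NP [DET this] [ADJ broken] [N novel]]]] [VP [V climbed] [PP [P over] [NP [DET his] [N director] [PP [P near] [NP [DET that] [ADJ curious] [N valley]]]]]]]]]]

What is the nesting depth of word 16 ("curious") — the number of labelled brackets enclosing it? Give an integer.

10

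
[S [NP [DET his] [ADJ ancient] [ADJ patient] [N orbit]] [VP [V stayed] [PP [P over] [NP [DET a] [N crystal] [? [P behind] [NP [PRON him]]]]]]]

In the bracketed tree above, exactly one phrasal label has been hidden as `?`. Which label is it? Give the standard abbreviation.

PP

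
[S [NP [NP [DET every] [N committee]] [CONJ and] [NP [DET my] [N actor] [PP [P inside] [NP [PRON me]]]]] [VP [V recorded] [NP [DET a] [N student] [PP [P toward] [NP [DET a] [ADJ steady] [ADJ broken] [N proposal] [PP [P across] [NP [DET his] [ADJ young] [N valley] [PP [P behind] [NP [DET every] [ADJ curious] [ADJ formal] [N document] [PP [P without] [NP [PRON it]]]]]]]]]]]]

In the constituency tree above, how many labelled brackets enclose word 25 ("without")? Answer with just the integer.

The word sits inside P, which is inside PP, inside NP, inside PP, inside NP, inside PP, inside NP, inside PP, inside NP, inside VP, inside S — 11 brackets in all.

11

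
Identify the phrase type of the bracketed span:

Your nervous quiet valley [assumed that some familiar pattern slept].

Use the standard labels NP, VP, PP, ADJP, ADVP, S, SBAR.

"assumed" is the head of the bracketed span, so the span is a verb phrase: VP.

VP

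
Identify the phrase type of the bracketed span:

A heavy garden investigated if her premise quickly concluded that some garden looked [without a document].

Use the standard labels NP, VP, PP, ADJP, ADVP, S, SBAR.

The bracketed span "without a document" is headed by "without", making it a prepositional phrase (PP).

PP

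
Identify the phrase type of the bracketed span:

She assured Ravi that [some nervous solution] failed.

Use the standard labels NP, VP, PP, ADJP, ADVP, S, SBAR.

The span is built around the noun "solution" — a noun phrase (NP).

NP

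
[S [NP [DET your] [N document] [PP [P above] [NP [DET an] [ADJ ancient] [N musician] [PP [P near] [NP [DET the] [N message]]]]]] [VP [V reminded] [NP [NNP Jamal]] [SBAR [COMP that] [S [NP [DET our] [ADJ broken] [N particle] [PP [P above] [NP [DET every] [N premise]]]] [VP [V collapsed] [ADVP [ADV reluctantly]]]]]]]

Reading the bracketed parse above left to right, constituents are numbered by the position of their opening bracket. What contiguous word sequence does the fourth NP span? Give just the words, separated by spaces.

Jamal

Opening `[NP` markers occur at word positions 1, 4, 8, 11, 13, 17; the fourth of these opens the constituent [NP Jamal].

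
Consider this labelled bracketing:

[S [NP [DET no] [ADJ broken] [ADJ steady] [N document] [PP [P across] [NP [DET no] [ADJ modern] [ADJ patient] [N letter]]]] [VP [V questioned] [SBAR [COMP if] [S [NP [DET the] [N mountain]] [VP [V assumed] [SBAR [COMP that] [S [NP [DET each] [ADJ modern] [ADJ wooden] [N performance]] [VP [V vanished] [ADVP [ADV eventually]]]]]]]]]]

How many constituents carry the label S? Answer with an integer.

Listing each S by its span: [S no broken steady document across no modern patient letter questioned if the mountain assumed that each modern wooden performance vanished eventually]; [S the mountain assumed that each modern wooden performance vanished eventually]; [S each modern wooden performance vanished eventually] — that makes 3.

3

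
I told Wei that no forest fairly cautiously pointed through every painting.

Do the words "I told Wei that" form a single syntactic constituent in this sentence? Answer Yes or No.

No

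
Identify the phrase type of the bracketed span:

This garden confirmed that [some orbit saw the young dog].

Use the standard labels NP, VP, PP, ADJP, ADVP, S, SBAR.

S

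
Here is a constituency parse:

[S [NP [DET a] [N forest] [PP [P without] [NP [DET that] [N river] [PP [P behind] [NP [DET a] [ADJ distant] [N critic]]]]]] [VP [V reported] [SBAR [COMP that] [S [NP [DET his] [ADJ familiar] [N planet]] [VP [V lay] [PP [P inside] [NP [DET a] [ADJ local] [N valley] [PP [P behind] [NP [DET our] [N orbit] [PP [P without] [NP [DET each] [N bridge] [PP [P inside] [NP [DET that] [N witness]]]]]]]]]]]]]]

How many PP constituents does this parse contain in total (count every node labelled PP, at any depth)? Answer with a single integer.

6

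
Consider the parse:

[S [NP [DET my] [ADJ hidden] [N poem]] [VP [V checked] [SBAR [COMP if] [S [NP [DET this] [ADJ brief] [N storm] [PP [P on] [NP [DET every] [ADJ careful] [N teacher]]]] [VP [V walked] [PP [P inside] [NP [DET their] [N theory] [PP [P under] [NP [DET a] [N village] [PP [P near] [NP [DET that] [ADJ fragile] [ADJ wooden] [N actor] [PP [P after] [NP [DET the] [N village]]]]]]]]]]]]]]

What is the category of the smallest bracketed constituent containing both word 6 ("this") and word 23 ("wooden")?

Both words fall inside [S this brief storm on every careful teacher walked inside their theory under a village near that fragile wooden actor after the village] (words 6–27), and no smaller constituent contains them both. Label: S.

S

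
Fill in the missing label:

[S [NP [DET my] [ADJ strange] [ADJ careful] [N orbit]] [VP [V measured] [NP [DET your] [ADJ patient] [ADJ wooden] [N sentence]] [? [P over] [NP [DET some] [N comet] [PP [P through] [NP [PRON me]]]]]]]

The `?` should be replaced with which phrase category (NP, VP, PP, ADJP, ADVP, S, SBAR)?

PP

Looking at what the `?` directly dominates — P 'over', NP — this is a prepositional phrase (PP).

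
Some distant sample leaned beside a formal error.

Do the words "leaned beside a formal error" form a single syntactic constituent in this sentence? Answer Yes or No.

Yes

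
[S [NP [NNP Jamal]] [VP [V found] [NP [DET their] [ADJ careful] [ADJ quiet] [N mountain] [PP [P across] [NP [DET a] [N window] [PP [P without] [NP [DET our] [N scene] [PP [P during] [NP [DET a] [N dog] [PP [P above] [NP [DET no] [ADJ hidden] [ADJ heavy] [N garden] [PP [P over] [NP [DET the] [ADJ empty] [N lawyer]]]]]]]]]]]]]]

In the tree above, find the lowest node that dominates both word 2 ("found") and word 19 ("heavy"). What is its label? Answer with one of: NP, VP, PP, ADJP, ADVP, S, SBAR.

The smallest bracket enclosing both words is [VP found their careful quiet mountain across a window without our scene during a dog above no hidden heavy garden over the empty lawyer], so the label is VP.

VP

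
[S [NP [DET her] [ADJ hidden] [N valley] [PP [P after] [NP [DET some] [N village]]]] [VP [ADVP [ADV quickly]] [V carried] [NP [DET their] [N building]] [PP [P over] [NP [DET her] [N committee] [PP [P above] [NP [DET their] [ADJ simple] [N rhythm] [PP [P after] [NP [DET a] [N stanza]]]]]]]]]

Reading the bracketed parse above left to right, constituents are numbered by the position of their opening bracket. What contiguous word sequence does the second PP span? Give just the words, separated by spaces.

over her committee above their simple rhythm after a stanza

Opening `[PP` markers occur at word positions 4, 11, 14, 18; the second of these opens the constituent [PP over her committee above their simple rhythm after a stanza].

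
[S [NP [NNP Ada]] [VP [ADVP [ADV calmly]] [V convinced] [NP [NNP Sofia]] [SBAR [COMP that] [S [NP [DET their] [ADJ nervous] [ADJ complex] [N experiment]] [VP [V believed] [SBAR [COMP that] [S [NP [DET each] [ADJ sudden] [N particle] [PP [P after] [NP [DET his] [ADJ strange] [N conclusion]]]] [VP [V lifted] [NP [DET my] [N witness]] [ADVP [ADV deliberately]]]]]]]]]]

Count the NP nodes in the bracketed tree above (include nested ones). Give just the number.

6

Scanning left to right, an opening `[NP` appears at word positions 1, 4, 6, 12, 16, 20 — 6 in total.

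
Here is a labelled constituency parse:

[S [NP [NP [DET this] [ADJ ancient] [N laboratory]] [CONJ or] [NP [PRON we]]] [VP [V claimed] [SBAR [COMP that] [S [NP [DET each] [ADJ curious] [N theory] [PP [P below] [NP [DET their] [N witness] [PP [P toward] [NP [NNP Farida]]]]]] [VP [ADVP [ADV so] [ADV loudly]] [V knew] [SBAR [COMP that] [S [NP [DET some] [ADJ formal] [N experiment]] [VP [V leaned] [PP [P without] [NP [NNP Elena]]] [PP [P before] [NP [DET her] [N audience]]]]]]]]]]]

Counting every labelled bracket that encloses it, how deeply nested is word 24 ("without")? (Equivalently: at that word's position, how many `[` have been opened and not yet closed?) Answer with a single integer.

Path from the root down to the word: S → VP → SBAR → S → VP → SBAR → S → VP → PP → P. That is 10 enclosing brackets.

10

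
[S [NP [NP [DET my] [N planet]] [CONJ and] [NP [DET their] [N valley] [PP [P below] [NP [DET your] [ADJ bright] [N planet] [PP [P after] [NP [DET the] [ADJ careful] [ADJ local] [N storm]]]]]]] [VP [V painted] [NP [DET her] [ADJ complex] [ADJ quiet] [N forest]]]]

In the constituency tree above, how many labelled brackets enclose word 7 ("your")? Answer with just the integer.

Counting open brackets not yet closed at "your": [S [NP [NP [PP [NP [DET = 6.

6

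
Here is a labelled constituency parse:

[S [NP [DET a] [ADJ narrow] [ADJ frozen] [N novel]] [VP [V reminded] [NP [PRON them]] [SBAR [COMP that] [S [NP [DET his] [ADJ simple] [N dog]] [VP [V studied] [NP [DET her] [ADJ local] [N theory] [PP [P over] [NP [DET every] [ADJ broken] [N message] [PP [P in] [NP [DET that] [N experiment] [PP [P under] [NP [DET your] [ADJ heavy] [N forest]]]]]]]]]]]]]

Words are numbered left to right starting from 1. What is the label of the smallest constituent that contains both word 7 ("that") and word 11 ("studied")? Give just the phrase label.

SBAR

Word 7 lies under S → VP → SBAR → COMP; word 11 lies under S → VP → SBAR → S → VP → V. The lowest shared node is the SBAR.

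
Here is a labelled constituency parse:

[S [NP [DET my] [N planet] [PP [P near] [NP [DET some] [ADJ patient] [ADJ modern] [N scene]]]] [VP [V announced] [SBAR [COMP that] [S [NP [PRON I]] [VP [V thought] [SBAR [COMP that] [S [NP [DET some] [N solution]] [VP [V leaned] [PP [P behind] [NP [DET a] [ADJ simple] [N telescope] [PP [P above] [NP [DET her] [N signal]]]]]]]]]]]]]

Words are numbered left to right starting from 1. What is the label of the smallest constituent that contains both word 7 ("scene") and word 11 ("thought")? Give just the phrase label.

S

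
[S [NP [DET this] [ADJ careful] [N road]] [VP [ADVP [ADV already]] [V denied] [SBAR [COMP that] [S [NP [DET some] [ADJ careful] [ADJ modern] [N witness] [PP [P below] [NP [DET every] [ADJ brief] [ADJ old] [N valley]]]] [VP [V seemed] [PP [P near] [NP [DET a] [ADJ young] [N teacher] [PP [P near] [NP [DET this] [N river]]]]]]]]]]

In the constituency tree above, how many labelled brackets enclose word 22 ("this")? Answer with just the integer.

Counting open brackets not yet closed at "this": [S [VP [SBAR [S [VP [PP [NP [PP [NP [DET = 10.

10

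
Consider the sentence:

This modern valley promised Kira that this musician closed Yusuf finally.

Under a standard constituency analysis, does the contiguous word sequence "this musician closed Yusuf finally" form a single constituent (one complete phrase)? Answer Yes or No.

Yes

These words form the whole clause headed by "closed", so yes — one constituent.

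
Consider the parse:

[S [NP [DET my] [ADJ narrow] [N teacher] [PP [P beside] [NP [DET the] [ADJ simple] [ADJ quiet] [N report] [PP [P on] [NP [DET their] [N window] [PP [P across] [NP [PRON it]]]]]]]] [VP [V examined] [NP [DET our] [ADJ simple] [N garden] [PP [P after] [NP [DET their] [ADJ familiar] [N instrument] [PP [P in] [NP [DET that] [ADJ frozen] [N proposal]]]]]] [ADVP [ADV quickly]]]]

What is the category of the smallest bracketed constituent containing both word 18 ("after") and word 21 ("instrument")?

PP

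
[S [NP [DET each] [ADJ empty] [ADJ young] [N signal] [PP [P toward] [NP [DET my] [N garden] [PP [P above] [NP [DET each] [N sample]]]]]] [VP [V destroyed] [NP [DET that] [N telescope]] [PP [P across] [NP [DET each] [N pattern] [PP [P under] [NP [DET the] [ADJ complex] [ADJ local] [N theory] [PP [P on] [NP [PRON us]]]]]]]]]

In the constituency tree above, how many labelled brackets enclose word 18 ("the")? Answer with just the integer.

Counting open brackets not yet closed at "the": [S [VP [PP [NP [PP [NP [DET = 7.

7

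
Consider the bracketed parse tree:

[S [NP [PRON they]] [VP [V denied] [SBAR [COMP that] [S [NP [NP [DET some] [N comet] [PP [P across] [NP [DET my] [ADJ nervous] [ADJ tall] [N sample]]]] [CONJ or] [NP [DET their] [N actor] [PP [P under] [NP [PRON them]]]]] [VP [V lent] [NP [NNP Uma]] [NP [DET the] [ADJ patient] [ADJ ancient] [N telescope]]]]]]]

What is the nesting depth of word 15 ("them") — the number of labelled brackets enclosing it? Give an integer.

9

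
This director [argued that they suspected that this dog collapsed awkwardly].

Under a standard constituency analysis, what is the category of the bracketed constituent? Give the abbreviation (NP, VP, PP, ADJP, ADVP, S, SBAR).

"argued" is the head of the bracketed span, so the span is a verb phrase: VP.

VP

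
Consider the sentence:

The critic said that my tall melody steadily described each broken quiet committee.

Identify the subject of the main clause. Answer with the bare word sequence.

the critic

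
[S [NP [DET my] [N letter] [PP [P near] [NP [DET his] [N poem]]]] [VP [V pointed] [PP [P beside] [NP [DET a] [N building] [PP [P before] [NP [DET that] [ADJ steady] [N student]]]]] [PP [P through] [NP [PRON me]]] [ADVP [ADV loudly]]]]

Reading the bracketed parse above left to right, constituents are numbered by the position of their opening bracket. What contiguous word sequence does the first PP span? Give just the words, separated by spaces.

near his poem

In left-to-right order the PP constituents are "near his poem"; "beside a building before that steady student"; "before that steady student"; "through me". Number 1 is "near his poem".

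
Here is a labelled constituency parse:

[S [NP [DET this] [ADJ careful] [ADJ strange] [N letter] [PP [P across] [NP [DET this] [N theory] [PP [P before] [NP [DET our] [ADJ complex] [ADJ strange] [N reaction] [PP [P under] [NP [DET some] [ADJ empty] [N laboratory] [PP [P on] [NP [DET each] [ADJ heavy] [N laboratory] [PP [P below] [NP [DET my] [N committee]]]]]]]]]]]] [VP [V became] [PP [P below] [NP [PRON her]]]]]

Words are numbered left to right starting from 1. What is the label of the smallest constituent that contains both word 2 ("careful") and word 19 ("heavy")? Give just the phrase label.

NP

The smallest bracket enclosing both words is [NP this careful strange letter across this theory before our complex strange reaction under some empty laboratory on each heavy laboratory below my committee], so the label is NP.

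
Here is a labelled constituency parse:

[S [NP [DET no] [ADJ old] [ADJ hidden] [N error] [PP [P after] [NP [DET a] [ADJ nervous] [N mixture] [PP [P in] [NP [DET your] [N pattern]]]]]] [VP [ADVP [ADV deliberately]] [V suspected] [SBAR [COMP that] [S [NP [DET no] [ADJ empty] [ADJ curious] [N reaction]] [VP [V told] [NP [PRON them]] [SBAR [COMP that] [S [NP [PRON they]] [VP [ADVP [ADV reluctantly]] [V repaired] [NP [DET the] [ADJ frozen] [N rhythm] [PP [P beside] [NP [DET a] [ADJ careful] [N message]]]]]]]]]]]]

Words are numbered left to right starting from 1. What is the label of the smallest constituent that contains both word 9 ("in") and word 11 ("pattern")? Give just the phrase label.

PP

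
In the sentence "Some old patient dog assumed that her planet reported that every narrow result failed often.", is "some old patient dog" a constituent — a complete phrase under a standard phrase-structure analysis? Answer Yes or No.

Yes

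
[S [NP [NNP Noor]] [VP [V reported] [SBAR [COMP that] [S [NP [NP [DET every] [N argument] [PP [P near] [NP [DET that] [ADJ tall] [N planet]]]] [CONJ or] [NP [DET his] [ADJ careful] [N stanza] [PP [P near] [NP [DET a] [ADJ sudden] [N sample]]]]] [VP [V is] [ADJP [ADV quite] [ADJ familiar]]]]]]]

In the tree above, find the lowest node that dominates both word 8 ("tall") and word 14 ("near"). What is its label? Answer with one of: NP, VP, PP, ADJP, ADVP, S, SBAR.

NP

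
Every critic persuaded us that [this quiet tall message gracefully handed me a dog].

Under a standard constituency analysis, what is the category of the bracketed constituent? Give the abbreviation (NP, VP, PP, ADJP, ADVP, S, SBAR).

S

The bracketed span "this quiet tall message gracefully handed me a dog" is headed by "handed", making it a clause (S).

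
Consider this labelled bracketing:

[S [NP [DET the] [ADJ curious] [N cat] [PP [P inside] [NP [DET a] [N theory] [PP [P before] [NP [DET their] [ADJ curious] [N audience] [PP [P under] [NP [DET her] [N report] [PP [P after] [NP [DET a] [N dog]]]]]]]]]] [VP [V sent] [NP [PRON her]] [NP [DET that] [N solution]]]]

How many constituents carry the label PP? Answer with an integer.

4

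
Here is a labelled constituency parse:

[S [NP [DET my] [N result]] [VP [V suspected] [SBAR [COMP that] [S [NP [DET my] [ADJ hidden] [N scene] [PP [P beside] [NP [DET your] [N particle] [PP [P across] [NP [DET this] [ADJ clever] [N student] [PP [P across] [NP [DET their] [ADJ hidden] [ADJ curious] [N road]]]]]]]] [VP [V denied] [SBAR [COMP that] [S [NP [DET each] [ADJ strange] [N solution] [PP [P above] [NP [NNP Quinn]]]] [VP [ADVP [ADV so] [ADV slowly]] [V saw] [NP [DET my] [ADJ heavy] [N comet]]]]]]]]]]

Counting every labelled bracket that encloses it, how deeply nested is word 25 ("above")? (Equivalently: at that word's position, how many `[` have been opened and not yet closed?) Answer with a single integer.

Counting open brackets not yet closed at "above": [S [VP [SBAR [S [VP [SBAR [S [NP [PP [P = 10.

10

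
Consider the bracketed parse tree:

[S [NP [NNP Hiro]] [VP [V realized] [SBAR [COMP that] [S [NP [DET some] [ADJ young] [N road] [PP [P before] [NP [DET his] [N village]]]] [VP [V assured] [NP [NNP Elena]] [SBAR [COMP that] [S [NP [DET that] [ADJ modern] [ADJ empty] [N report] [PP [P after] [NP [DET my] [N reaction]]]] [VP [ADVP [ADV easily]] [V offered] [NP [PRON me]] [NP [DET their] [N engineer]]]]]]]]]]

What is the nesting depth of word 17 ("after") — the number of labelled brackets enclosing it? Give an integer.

10

The word sits inside P, which is inside PP, inside NP, inside S, inside SBAR, inside VP, inside S, inside SBAR, inside VP, inside S — 10 brackets in all.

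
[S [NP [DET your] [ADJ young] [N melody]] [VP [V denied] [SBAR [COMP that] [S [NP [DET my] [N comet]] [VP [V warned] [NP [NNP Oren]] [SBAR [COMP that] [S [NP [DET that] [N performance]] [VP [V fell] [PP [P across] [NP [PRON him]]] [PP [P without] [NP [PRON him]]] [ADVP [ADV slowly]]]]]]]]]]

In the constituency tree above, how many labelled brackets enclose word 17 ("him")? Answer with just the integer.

11

Counting open brackets not yet closed at "him": [S [VP [SBAR [S [VP [SBAR [S [VP [PP [NP [PRON = 11.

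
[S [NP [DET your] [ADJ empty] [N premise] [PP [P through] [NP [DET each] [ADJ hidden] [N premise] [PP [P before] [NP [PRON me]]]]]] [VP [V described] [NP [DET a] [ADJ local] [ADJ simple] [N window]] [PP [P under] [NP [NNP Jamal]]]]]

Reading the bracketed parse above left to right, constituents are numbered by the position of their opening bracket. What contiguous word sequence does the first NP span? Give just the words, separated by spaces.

your empty premise through each hidden premise before me

In left-to-right order the NP constituents are "your empty premise through each hidden premise before me"; "each hidden premise before me"; "me"; "a local simple window"; "Jamal". Number 1 is "your empty premise through each hidden premise before me".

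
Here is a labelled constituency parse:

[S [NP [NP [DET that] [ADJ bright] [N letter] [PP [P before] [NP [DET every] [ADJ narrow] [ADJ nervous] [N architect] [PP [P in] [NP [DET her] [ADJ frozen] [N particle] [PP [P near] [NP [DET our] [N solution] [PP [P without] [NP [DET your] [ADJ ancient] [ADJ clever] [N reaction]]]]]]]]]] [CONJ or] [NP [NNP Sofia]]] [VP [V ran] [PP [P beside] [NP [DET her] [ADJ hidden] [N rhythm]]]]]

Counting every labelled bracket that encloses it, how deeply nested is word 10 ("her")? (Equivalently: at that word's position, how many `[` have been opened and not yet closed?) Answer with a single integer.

8

The word sits inside DET, which is inside NP, inside PP, inside NP, inside PP, inside NP, inside NP, inside S — 8 brackets in all.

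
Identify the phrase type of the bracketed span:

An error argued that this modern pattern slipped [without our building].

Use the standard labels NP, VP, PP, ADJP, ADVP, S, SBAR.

PP

The span is built around the preposition "without" — a prepositional phrase (PP).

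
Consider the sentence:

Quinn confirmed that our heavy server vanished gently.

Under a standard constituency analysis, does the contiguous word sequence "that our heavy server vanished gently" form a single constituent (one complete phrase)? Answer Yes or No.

These words form the whole subordinate clause headed by "that", so yes — one constituent.

Yes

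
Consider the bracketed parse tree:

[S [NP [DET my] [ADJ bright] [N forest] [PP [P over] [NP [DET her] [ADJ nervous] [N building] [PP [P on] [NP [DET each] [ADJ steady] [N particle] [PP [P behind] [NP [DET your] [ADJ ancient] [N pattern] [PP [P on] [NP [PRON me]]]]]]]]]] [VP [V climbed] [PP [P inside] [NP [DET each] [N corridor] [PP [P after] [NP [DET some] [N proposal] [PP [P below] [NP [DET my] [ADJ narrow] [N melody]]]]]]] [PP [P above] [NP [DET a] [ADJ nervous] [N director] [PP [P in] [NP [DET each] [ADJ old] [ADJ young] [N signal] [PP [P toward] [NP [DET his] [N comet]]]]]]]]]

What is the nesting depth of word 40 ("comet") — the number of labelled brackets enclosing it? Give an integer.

9

The word sits inside N, which is inside NP, inside PP, inside NP, inside PP, inside NP, inside PP, inside VP, inside S — 9 brackets in all.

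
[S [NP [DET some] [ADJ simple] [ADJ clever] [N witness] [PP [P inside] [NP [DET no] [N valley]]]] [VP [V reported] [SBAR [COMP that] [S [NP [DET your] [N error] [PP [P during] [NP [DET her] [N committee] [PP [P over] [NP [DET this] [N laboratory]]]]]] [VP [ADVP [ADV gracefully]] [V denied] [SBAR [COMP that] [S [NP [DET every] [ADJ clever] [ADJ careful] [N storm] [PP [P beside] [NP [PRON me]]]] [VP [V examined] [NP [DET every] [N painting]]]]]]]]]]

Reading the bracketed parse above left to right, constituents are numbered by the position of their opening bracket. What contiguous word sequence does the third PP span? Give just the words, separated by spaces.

over this laboratory

Opening `[PP` markers occur at word positions 5, 12, 15, 25; the third of these opens the constituent [PP over this laboratory].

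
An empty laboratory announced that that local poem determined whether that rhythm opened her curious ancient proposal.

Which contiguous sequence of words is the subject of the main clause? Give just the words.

an empty laboratory

In the main clause the verb is "announced"; the NP preceding it, "an empty laboratory", is the subject.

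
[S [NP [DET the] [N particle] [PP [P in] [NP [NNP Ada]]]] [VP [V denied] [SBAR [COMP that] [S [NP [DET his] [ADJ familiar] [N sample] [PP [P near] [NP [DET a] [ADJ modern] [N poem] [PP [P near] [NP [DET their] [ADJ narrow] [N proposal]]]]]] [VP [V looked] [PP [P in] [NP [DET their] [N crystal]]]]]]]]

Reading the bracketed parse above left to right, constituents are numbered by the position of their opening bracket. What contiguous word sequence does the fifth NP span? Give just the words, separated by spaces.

Opening `[NP` markers occur at word positions 1, 4, 7, 11, 15, 20; the fifth of these opens the constituent [NP their narrow proposal].

their narrow proposal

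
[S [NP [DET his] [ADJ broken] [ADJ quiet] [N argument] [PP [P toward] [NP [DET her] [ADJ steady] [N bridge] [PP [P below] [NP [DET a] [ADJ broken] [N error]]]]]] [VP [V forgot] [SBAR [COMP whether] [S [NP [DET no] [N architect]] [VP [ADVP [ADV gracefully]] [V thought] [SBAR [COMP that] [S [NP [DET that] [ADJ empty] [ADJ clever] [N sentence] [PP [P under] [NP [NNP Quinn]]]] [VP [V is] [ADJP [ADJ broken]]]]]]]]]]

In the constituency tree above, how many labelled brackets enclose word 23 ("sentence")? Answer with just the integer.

9

Path from the root down to the word: S → VP → SBAR → S → VP → SBAR → S → NP → N. That is 9 enclosing brackets.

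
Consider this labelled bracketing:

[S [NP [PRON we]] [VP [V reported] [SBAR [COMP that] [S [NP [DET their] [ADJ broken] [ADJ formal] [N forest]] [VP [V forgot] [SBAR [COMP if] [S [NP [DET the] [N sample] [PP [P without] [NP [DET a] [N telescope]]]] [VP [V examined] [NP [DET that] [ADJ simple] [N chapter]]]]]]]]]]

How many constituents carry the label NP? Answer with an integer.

5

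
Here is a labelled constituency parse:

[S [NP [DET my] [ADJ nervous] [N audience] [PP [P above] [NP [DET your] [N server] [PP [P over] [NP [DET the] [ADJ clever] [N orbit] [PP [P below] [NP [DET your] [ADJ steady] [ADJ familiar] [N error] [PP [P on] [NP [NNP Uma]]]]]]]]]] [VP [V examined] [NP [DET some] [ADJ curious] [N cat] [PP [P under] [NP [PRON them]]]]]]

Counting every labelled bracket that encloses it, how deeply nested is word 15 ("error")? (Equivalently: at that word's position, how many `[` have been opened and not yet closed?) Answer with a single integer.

9

Counting open brackets not yet closed at "error": [S [NP [PP [NP [PP [NP [PP [NP [N = 9.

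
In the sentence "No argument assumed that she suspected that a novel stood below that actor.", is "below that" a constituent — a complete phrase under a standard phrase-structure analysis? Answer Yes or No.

No

"below" belongs to the preposition "below" while "that" belongs to the noun phrase "that actor"; a span that runs across that boundary is not a single phrase.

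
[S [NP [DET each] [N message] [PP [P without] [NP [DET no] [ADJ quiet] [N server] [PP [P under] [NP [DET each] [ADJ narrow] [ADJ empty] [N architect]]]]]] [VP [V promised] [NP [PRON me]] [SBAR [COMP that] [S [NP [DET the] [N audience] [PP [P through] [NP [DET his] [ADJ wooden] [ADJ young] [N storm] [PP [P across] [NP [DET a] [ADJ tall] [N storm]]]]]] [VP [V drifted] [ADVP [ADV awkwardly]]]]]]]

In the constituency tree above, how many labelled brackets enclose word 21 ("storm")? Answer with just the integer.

Counting open brackets not yet closed at "storm": [S [VP [SBAR [S [NP [PP [NP [N = 8.

8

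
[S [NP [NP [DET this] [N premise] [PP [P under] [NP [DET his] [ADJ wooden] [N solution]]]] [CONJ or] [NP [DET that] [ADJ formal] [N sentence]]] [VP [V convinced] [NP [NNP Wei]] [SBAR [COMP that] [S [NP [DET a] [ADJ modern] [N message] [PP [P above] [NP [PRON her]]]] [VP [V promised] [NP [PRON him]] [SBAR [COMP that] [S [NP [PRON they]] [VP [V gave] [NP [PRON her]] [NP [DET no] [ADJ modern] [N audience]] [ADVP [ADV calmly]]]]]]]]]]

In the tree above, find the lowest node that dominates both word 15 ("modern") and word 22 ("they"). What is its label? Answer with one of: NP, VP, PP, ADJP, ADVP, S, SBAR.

S

Both words fall inside [S a modern message above her promised him that they gave her no modern audience calmly] (words 14–28), and no smaller constituent contains them both. Label: S.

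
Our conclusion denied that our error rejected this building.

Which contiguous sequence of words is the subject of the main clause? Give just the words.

In the main clause the verb is "denied"; the NP preceding it, "our conclusion", is the subject.

our conclusion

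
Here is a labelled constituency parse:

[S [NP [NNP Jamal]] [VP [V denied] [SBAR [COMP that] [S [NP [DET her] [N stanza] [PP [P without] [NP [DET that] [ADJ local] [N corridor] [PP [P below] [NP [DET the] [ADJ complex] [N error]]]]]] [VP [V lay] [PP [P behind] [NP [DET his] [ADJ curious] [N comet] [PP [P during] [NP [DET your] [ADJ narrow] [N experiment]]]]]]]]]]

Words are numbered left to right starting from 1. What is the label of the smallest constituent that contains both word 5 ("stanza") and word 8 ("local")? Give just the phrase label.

NP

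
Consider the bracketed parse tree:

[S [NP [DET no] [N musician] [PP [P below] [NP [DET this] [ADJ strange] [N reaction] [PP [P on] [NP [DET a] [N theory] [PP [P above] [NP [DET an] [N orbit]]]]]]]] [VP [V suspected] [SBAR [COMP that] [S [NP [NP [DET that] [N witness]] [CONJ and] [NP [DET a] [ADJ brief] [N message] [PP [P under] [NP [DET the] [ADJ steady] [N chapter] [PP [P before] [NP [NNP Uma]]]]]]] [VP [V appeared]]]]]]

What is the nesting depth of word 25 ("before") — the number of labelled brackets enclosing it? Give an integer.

10

Counting open brackets not yet closed at "before": [S [VP [SBAR [S [NP [NP [PP [NP [PP [P = 10.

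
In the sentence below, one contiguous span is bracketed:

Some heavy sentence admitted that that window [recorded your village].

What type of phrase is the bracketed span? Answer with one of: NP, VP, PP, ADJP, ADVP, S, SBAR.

VP

The bracketed span "recorded your village" is headed by "recorded", making it a verb phrase (VP).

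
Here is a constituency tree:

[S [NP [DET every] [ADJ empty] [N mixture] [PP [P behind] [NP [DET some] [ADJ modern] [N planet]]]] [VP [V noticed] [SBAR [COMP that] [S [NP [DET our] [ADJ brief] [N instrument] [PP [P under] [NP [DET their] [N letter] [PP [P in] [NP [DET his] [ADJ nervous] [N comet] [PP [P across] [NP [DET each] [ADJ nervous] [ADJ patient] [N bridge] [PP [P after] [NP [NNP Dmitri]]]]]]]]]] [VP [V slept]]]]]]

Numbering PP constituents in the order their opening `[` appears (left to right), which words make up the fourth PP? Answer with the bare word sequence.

across each nervous patient bridge after Dmitri

Opening `[PP` markers occur at word positions 4, 13, 16, 20, 25; the fourth of these opens the constituent [PP across each nervous patient bridge after Dmitri].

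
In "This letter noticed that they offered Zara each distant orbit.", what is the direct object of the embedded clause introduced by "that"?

each distant orbit

"offered" heads the VP of the embedded clause introduced by "that", and "each distant orbit" is its direct object.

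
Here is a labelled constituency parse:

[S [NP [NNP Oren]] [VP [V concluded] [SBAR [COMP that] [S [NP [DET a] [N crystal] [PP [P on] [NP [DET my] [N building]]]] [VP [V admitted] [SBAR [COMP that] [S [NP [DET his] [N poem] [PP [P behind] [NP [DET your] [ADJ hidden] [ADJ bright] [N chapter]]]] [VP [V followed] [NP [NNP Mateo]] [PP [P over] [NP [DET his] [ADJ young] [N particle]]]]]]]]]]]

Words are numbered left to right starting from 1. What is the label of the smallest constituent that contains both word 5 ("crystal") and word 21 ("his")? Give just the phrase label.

S

The smallest bracket enclosing both words is [S a crystal on my building admitted that his poem behind your hidden bright chapter followed Mateo over his young particle], so the label is S.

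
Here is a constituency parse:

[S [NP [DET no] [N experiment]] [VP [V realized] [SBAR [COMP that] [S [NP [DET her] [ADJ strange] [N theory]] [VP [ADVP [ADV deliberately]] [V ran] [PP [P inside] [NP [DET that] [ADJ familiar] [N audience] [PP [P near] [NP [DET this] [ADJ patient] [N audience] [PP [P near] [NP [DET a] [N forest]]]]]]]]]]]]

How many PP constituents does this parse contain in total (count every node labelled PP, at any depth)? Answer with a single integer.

The PP constituents are: [PP inside that familiar audience near this patient audience near a forest]; [PP near this patient audience near a forest]; [PP near a forest]. Total: 3.

3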